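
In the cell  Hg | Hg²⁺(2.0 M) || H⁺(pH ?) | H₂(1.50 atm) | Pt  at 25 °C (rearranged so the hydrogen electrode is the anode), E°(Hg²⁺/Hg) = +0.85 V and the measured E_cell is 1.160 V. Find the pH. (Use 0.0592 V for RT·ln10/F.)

pH = 5.00

E°_cell = 0.85 V and n = 2.
log Q = n(E° − E)/0.0592 = 2×(0.85 − 1.160)/0.0592 = -10.473.
With Q = [H⁺]^2 / ([Hg²⁺]·P(H₂)), solving for [H⁺] gives log[H⁺] = -4.998, so pH = 5.00.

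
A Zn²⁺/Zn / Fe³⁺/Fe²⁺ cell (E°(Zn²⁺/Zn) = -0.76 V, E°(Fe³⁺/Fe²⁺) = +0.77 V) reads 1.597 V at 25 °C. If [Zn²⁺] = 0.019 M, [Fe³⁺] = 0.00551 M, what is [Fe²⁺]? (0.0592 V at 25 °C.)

From the Nernst equation, log Q = n(E° − E)/0.0592 = 2(1.53 − 1.597)/0.0592 = -2.264, so Q = 0.00545.
With Q = [Zn²⁺]·[Fe²⁺]^2/[Fe³⁺]^2 and the known concentrations, [Fe²⁺]^2 in the numerator gives [Fe²⁺] = 0.003 M.

0.003 M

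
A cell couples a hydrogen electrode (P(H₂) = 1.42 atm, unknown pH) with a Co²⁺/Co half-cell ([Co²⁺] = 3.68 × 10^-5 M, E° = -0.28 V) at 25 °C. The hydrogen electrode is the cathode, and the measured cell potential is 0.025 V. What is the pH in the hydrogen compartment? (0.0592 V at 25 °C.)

E°_cell = 0.28 V and n = 2.
log Q = n(E° − E)/0.0592 = 2×(0.28 − 0.025)/0.0592 = 8.615.
With Q = [Co²⁺]·P(H₂) / [H⁺]^2, solving for [H⁺] gives log[H⁺] = -6.448, so pH = 6.45.

pH = 6.45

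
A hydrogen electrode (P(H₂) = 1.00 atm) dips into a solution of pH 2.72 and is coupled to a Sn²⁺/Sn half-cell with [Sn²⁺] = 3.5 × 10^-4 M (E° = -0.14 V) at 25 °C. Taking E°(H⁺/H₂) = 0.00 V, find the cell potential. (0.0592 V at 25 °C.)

0.081 V

The hydrogen couple is the cathode, so E°_cell = 0.14 V; n = 2.
[H⁺] = 10^(−2.72) = 0.0019 M, and Q = [Sn²⁺]·P(H₂) / [H⁺]^2 = 96.4.
E = E° − (0.0592/2) log Q = 0.14 − (0.0592/2)(1.984) = 0.081 V.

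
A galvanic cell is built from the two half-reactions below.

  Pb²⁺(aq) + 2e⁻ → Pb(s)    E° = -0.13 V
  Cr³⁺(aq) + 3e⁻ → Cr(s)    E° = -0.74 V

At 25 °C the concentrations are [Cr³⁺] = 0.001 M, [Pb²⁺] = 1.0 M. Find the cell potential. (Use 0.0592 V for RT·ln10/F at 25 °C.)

0.669 V

The Pb²⁺/Pb couple has the higher reduction potential and acts as the cathode, so E°_cell = -0.13 − (-0.74) = 0.61 V.
Balancing electrons gives n = 6; the reaction quotient is Q = [Cr³⁺]^2/[Pb²⁺]^3 = 1 × 10^-6.
At 25 °C, E = E° − (0.0592/n) log Q = 0.61 − (0.0592/6)(-6.000) = 0.610 + 0.059 = 0.669 V.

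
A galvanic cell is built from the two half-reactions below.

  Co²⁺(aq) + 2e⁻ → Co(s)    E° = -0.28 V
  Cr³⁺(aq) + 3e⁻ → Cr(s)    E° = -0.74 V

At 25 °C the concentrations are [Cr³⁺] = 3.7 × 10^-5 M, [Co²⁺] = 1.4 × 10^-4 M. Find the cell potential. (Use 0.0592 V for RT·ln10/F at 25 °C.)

0.433 V

The Co²⁺/Co couple has the higher reduction potential and acts as the cathode, so E°_cell = -0.28 − (-0.74) = 0.46 V.
Balancing electrons gives n = 6; the reaction quotient is Q = [Cr³⁺]^2/[Co²⁺]^3 = 499.
At 25 °C, E = E° − (0.0592/n) log Q = 0.46 − (0.0592/6)(2.698) = 0.460 − 0.027 = 0.433 V.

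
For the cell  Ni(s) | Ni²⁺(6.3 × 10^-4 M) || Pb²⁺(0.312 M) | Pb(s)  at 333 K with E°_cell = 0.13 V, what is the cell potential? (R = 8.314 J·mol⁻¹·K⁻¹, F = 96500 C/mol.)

0.219 V

Balancing electrons gives n = 2; the reaction quotient is Q = [Ni²⁺]/[Pb²⁺] = 0.00202.
E = E° − (RT/nF) ln Q = 0.13 − (8.314×333)/(2×96500) × (-6.205) = 0.130 + 0.089 = 0.219 V.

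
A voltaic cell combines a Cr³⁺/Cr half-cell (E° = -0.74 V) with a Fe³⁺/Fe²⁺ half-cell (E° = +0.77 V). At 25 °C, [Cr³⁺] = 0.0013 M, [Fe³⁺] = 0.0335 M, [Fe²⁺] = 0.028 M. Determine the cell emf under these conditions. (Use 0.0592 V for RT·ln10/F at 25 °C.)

1.57 V

The Fe³⁺/Fe²⁺ couple has the higher reduction potential and acts as the cathode, so E°_cell = +0.77 − (-0.74) = 1.51 V.
Balancing electrons gives n = 3; the reaction quotient is Q = [Cr³⁺]·[Fe²⁺]^3/[Fe³⁺]^3 = 7.59 × 10^-4.
At 25 °C, E = E° − (0.0592/n) log Q = 1.51 − (0.0592/3)(-3.120) = 1.510 + 0.062 = 1.572 V.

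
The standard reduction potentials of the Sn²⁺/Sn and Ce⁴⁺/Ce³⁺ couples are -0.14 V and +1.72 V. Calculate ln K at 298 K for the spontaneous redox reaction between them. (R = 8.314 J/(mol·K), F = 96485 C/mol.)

E°_cell = +1.72 − (-0.14) = 1.86 V, with n = 2 electrons transferred.
At equilibrium E = 0, so the Nernst equation gives ln K = nFE°/RT = (2)(96485)(1.86)/((8.314)(298)) = 144.87.

ln K = 144.9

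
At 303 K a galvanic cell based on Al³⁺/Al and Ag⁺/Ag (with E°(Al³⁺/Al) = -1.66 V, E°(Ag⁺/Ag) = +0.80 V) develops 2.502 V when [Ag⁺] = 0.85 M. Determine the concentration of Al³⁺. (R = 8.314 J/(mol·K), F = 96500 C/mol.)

From the Nernst equation, ln Q = nF(E° − E)/RT = 3×96500×(2.46 − 2.502)/(8.314×303) = -4.827, so Q = 0.00801.
With Q = [Al³⁺]/[Ag⁺]^3 and the known concentrations, [Al³⁺] in the numerator gives [Al³⁺] = 0.0049 M.

0.0049 M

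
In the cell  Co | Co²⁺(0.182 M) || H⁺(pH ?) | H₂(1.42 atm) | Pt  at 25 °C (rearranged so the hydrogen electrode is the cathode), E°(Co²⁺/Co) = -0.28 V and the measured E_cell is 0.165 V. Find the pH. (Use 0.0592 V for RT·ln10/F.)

pH = 2.24

E°_cell = 0.28 V and n = 2.
log Q = n(E° − E)/0.0592 = 2×(0.28 − 0.165)/0.0592 = 3.885.
With Q = [Co²⁺]·P(H₂) / [H⁺]^2, solving for [H⁺] gives log[H⁺] = -2.236, so pH = 2.24.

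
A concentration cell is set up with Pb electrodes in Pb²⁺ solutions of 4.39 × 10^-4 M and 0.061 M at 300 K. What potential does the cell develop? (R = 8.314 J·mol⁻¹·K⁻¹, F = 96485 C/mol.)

Both half-cells are Pb²⁺/Pb, so E°_cell = 0. The concentrated side is the cathode; the cell reaction moves Pb²⁺ from high to low concentration with n = 2.
Q = [Pb²⁺]_dilute/[Pb²⁺]_conc = 4.39 × 10^-4/0.061 = 0.00720.
E = 0 − (RT/nF) ln Q = −((8.314×300)/(2×96485))(-4.934) = 0.0638 V.

0.064 V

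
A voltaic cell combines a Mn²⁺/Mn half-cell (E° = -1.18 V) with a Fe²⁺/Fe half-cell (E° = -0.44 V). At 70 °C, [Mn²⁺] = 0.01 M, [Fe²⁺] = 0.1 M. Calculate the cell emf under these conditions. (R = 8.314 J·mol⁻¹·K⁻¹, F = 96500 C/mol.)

0.774 V

The Fe²⁺/Fe couple has the higher reduction potential and acts as the cathode, so E°_cell = -0.44 − (-1.18) = 0.74 V.
Balancing electrons gives n = 2; the reaction quotient is Q = [Mn²⁺]/[Fe²⁺] = 0.100.
E = E° − (RT/nF) ln Q = 0.74 − (8.314×343)/(2×96500) × (-2.303) = 0.740 + 0.034 = 0.774 V.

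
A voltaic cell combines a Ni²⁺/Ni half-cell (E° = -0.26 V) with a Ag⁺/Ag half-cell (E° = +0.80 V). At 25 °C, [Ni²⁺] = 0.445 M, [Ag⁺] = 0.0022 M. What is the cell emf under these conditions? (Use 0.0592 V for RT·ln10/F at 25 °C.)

0.913 V

The Ag⁺/Ag couple has the higher reduction potential and acts as the cathode, so E°_cell = +0.80 − (-0.26) = 1.06 V.
Balancing electrons gives n = 2; the reaction quotient is Q = [Ni²⁺]/[Ag⁺]^2 = 9.19 × 10^4.
At 25 °C, E = E° − (0.0592/n) log Q = 1.06 − (0.0592/2)(4.964) = 1.060 − 0.147 = 0.913 V.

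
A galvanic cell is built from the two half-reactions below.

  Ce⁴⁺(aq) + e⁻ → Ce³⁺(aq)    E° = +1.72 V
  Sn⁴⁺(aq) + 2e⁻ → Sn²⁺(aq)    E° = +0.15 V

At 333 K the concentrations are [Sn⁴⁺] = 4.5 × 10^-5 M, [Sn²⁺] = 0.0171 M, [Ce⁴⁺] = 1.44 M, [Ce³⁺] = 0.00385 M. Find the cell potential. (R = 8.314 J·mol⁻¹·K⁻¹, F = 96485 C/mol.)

1.83 V

The Ce⁴⁺/Ce³⁺ couple has the higher reduction potential and acts as the cathode, so E°_cell = +1.72 − (+0.15) = 1.57 V.
Balancing electrons gives n = 2; the reaction quotient is Q = [Sn⁴⁺]·[Ce³⁺]^2/([Sn²⁺]·[Ce⁴⁺]^2) = 1.88 × 10^-8.
E = E° − (RT/nF) ln Q = 1.57 − (8.314×333)/(2×96485) × (-17.789) = 1.570 + 0.255 = 1.825 V.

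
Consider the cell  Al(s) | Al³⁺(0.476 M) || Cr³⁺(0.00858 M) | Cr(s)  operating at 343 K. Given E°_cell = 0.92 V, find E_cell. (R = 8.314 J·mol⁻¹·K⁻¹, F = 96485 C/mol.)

0.880 V

Balancing electrons gives n = 3; the reaction quotient is Q = [Al³⁺]/[Cr³⁺] = 55.5.
E = E° − (RT/nF) ln Q = 0.92 − (8.314×343)/(3×96485) × (4.016) = 0.920 − 0.040 = 0.880 V.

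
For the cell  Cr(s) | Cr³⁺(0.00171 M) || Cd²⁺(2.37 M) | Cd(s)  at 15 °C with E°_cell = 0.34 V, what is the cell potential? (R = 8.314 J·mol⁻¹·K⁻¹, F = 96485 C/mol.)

0.403 V

Balancing electrons gives n = 6; the reaction quotient is Q = [Cr³⁺]^2/[Cd²⁺]^3 = 2.2 × 10^-7.
E = E° − (RT/nF) ln Q = 0.34 − (8.314×288)/(6×96485) × (-15.331) = 0.340 + 0.063 = 0.403 V.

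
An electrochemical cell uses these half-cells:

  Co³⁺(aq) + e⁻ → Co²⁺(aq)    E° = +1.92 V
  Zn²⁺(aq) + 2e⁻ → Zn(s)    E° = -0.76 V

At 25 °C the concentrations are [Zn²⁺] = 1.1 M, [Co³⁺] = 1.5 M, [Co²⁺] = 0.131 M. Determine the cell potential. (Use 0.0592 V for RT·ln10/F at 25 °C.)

The Co³⁺/Co²⁺ couple has the higher reduction potential and acts as the cathode, so E°_cell = +1.92 − (-0.76) = 2.68 V.
Balancing electrons gives n = 2; the reaction quotient is Q = [Zn²⁺]·[Co²⁺]^2/[Co³⁺]^2 = 0.00839.
At 25 °C, E = E° − (0.0592/n) log Q = 2.68 − (0.0592/2)(-2.076) = 2.680 + 0.061 = 2.741 V.

2.74 V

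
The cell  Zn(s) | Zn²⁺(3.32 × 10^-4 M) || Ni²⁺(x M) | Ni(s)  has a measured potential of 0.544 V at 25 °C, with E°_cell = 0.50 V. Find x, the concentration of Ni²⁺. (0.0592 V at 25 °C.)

From the Nernst equation, log Q = n(E° − E)/0.0592 = 2(0.50 − 0.544)/0.0592 = -1.486, so Q = 0.0326.
With Q = [Zn²⁺]/[Ni²⁺] and the known concentrations, [Ni²⁺] in the denominator gives [Ni²⁺] = 0.01 M.

0.01 M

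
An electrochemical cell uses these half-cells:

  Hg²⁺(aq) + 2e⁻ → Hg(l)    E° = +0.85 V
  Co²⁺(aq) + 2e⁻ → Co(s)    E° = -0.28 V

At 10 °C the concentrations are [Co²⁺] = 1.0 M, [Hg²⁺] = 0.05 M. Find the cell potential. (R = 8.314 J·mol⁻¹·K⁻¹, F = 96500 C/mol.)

The Hg²⁺/Hg couple has the higher reduction potential and acts as the cathode, so E°_cell = +0.85 − (-0.28) = 1.13 V.
Balancing electrons gives n = 2; the reaction quotient is Q = [Co²⁺]/[Hg²⁺] = 20.0.
E = E° − (RT/nF) ln Q = 1.13 − (8.314×283)/(2×96500) × (2.996) = 1.130 − 0.037 = 1.093 V.

1.09 V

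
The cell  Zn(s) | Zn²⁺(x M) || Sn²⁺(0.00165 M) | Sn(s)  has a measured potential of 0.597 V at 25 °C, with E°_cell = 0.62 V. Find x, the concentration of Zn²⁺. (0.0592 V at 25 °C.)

From the Nernst equation, log Q = n(E° − E)/0.0592 = 2(0.62 − 0.597)/0.0592 = 0.777, so Q = 5.98.
With Q = [Zn²⁺]/[Sn²⁺] and the known concentrations, [Zn²⁺] in the numerator gives [Zn²⁺] = 0.0099 M.

0.0099 M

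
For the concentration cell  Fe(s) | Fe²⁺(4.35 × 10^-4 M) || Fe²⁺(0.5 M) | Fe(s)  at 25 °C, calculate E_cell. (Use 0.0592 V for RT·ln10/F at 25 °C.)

Both half-cells are Fe²⁺/Fe, so E°_cell = 0. The concentrated side is the cathode; the cell reaction moves Fe²⁺ from high to low concentration with n = 2.
Q = [Fe²⁺]_dilute/[Fe²⁺]_conc = 4.35 × 10^-4/0.5 = 8.7 × 10^-4.
E = 0 − (0.0592/2) log Q = −(0.0592/2)(-3.060) = 0.0906 V.

0.091 V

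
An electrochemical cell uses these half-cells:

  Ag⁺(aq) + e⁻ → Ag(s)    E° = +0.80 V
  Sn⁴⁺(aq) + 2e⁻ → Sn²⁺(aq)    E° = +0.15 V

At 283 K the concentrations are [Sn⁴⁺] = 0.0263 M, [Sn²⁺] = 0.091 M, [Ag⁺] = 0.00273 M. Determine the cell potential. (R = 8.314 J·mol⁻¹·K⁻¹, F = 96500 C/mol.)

0.521 V

The Ag⁺/Ag couple has the higher reduction potential and acts as the cathode, so E°_cell = +0.80 − (+0.15) = 0.65 V.
Balancing electrons gives n = 2; the reaction quotient is Q = [Sn⁴⁺]/([Sn²⁺]·[Ag⁺]^2) = 3.88 × 10^4.
E = E° − (RT/nF) ln Q = 0.65 − (8.314×283)/(2×96500) × (10.566) = 0.650 − 0.129 = 0.521 V.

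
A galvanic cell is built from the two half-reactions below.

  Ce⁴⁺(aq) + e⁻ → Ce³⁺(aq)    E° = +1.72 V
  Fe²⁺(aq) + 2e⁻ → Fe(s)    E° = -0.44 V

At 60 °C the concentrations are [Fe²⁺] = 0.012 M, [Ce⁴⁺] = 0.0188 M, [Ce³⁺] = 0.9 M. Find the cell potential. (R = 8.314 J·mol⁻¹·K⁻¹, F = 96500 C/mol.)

The Ce⁴⁺/Ce³⁺ couple has the higher reduction potential and acts as the cathode, so E°_cell = +1.72 − (-0.44) = 2.16 V.
Balancing electrons gives n = 2; the reaction quotient is Q = [Fe²⁺]·[Ce³⁺]^2/[Ce⁴⁺]^2 = 27.5.
E = E° − (RT/nF) ln Q = 2.16 − (8.314×333)/(2×96500) × (3.314) = 2.160 − 0.048 = 2.112 V.

2.11 V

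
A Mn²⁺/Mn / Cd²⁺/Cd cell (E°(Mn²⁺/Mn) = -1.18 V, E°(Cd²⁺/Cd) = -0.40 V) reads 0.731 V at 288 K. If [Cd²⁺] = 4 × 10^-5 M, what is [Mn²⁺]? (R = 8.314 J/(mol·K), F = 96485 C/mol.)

From the Nernst equation, ln Q = nF(E° − E)/RT = 2×96485×(0.78 − 0.731)/(8.314×288) = 3.949, so Q = 51.9.
With Q = [Mn²⁺]/[Cd²⁺] and the known concentrations, [Mn²⁺] in the numerator gives [Mn²⁺] = 0.0021 M.

0.0021 M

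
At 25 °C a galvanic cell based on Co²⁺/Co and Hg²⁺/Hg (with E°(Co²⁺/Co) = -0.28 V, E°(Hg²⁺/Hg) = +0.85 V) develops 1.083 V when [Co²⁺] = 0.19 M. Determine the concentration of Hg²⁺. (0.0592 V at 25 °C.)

From the Nernst equation, log Q = n(E° − E)/0.0592 = 2(1.13 − 1.083)/0.0592 = 1.588, so Q = 38.7.
With Q = [Co²⁺]/[Hg²⁺] and the known concentrations, [Hg²⁺] in the denominator gives [Hg²⁺] = 0.0049 M.

0.0049 M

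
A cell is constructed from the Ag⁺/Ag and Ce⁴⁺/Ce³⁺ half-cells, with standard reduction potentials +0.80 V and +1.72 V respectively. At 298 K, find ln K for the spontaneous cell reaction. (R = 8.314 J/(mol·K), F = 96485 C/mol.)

E°_cell = +1.72 − (+0.80) = 0.92 V, with n = 1 electron transferred.
At equilibrium E = 0, so the Nernst equation gives ln K = nFE°/RT = (1)(96485)(0.92)/((8.314)(298)) = 35.83.

ln K = 35.8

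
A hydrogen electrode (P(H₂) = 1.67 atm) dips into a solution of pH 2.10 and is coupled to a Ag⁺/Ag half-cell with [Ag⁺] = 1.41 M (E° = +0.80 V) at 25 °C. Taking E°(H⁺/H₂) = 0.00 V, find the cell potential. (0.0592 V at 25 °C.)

The Ag⁺/Ag couple is the cathode, so E°_cell = 0.80 V; n = 2.
[H⁺] = 10^(−2.10) = 0.0079 M, and Q = [H⁺]^2 / ([Ag⁺]^2·P(H₂)) = 1.9 × 10^-5.
E = E° − (0.0592/2) log Q = 0.80 − (0.0592/2)(-4.721) = 0.940 V.

0.94 V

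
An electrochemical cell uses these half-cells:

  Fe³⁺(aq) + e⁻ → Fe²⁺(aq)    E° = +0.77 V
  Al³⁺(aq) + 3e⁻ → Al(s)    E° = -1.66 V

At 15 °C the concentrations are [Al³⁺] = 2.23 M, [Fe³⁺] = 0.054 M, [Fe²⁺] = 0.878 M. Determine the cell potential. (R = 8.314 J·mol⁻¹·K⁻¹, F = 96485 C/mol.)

The Fe³⁺/Fe²⁺ couple has the higher reduction potential and acts as the cathode, so E°_cell = +0.77 − (-1.66) = 2.43 V.
Balancing electrons gives n = 3; the reaction quotient is Q = [Al³⁺]·[Fe²⁺]^3/[Fe³⁺]^3 = 9590.
E = E° − (RT/nF) ln Q = 2.43 − (8.314×288)/(3×96485) × (9.168) = 2.430 − 0.076 = 2.354 V.

2.35 V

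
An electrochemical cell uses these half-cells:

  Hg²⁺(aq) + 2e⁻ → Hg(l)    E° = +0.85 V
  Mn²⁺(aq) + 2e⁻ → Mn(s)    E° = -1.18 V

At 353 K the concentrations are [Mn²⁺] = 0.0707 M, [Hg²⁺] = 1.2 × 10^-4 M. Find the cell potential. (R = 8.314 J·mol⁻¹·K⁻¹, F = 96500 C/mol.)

The Hg²⁺/Hg couple has the higher reduction potential and acts as the cathode, so E°_cell = +0.85 − (-1.18) = 2.03 V.
Balancing electrons gives n = 2; the reaction quotient is Q = [Mn²⁺]/[Hg²⁺] = 589.
E = E° − (RT/nF) ln Q = 2.03 − (8.314×353)/(2×96500) × (6.379) = 2.030 − 0.097 = 1.933 V.

1.93 V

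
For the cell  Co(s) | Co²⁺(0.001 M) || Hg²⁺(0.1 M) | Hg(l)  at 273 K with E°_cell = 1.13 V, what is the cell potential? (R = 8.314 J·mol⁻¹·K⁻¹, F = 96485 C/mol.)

Balancing electrons gives n = 2; the reaction quotient is Q = [Co²⁺]/[Hg²⁺] = 0.0100.
E = E° − (RT/nF) ln Q = 1.13 − (8.314×273)/(2×96485) × (-4.605) = 1.130 + 0.054 = 1.184 V.

1.18 V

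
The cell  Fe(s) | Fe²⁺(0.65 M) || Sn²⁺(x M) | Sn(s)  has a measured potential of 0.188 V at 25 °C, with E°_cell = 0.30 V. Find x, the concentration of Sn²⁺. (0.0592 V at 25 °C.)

1.1 × 10^-4 M

From the Nernst equation, log Q = n(E° − E)/0.0592 = 2(0.30 − 0.188)/0.0592 = 3.784, so Q = 6080.
With Q = [Fe²⁺]/[Sn²⁺] and the known concentrations, [Sn²⁺] in the denominator gives [Sn²⁺] = 1.1 × 10^-4 M.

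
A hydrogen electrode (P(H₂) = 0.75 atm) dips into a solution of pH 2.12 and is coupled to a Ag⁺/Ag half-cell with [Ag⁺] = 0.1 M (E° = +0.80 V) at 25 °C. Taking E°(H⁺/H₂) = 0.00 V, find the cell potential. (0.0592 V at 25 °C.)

The Ag⁺/Ag couple is the cathode, so E°_cell = 0.80 V; n = 2.
[H⁺] = 10^(−2.12) = 0.0076 M, and Q = [H⁺]^2 / ([Ag⁺]^2·P(H₂)) = 0.00767.
E = E° − (0.0592/2) log Q = 0.80 − (0.0592/2)(-2.115) = 0.863 V.

0.86 V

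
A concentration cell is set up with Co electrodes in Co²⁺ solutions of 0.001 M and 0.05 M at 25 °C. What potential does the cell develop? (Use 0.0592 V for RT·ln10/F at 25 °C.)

0.050 V

Both half-cells are Co²⁺/Co, so E°_cell = 0. The concentrated side is the cathode; the cell reaction moves Co²⁺ from high to low concentration with n = 2.
Q = [Co²⁺]_dilute/[Co²⁺]_conc = 0.001/0.05 = 0.0200.
E = 0 − (0.0592/2) log Q = −(0.0592/2)(-1.699) = 0.0503 V.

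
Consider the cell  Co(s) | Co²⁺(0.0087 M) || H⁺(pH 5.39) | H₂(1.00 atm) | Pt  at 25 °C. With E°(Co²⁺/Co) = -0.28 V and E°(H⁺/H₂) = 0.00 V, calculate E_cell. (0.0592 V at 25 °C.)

The hydrogen couple is the cathode, so E°_cell = 0.28 V; n = 2.
[H⁺] = 10^(−5.39) = 4.1 × 10^-6 M, and Q = [Co²⁺]·P(H₂) / [H⁺]^2 = 5.24 × 10^8.
E = E° − (0.0592/2) log Q = 0.28 − (0.0592/2)(8.720) = 0.022 V.

0.022 V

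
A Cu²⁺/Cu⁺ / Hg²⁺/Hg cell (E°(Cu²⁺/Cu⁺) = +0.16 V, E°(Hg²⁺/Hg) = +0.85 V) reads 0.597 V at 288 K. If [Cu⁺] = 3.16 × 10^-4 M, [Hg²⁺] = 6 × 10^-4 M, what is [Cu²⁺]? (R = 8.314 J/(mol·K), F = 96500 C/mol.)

3.3 × 10^-4 M

From the Nernst equation, ln Q = nF(E° − E)/RT = 2×96500×(0.69 − 0.597)/(8.314×288) = 7.496, so Q = 1800.
With Q = [Cu²⁺]^2/([Cu⁺]^2·[Hg²⁺]) and the known concentrations, [Cu²⁺]^2 in the numerator gives [Cu²⁺] = 3.3 × 10^-4 M.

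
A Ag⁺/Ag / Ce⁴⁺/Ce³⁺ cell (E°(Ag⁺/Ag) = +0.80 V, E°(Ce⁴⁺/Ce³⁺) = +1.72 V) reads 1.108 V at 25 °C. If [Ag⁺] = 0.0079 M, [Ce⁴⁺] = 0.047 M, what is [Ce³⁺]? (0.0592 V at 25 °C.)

0.004 M

From the Nernst equation, log Q = n(E° − E)/0.0592 = 1(0.92 − 1.108)/0.0592 = -3.176, so Q = 6.67 × 10^-4.
With Q = [Ag⁺]·[Ce³⁺]/[Ce⁴⁺] and the known concentrations, [Ce³⁺] in the numerator gives [Ce³⁺] = 0.004 M.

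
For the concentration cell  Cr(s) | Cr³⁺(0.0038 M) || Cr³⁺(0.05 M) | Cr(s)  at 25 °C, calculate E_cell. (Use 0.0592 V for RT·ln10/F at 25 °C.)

0.022 V

Both half-cells are Cr³⁺/Cr, so E°_cell = 0. The concentrated side is the cathode; the cell reaction moves Cr³⁺ from high to low concentration with n = 3.
Q = [Cr³⁺]_dilute/[Cr³⁺]_conc = 0.0038/0.05 = 0.0760.
E = 0 − (0.0592/3) log Q = −(0.0592/3)(-1.119) = 0.0221 V.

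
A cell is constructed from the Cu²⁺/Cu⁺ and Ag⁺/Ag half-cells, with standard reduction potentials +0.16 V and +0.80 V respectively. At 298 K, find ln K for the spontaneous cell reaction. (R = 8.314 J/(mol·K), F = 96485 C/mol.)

ln K = 24.9

E°_cell = +0.80 − (+0.16) = 0.64 V, with n = 1 electron transferred.
At equilibrium E = 0, so the Nernst equation gives ln K = nFE°/RT = (1)(96485)(0.64)/((8.314)(298)) = 24.92.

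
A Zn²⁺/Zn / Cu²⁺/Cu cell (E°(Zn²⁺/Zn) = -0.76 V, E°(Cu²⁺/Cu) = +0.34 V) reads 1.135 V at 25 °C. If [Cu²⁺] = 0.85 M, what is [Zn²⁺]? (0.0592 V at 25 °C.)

0.056 M

From the Nernst equation, log Q = n(E° − E)/0.0592 = 2(1.10 − 1.135)/0.0592 = -1.182, so Q = 0.0657.
With Q = [Zn²⁺]/[Cu²⁺] and the known concentrations, [Zn²⁺] in the numerator gives [Zn²⁺] = 0.056 M.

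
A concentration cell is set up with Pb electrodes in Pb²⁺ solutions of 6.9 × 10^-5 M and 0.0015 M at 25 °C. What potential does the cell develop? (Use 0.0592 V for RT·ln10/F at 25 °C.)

Both half-cells are Pb²⁺/Pb, so E°_cell = 0. The concentrated side is the cathode; the cell reaction moves Pb²⁺ from high to low concentration with n = 2.
Q = [Pb²⁺]_dilute/[Pb²⁺]_conc = 6.9 × 10^-5/0.0015 = 0.0460.
E = 0 − (0.0592/2) log Q = −(0.0592/2)(-1.337) = 0.0396 V.

0.040 V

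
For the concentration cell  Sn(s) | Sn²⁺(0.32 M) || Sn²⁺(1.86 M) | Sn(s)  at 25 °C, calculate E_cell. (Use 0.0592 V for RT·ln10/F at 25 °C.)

0.023 V

Both half-cells are Sn²⁺/Sn, so E°_cell = 0. The concentrated side is the cathode; the cell reaction moves Sn²⁺ from high to low concentration with n = 2.
Q = [Sn²⁺]_dilute/[Sn²⁺]_conc = 0.32/1.86 = 0.172.
E = 0 − (0.0592/2) log Q = −(0.0592/2)(-0.764) = 0.0226 V.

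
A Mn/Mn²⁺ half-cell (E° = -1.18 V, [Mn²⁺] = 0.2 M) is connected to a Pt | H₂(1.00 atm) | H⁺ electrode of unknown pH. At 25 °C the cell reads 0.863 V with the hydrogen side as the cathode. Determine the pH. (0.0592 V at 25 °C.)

pH = 5.70

E°_cell = 1.18 V and n = 2.
log Q = n(E° − E)/0.0592 = 2×(1.18 − 0.863)/0.0592 = 10.709.
With Q = [Mn²⁺]·P(H₂) / [H⁺]^2, solving for [H⁺] gives log[H⁺] = -5.704, so pH = 5.70.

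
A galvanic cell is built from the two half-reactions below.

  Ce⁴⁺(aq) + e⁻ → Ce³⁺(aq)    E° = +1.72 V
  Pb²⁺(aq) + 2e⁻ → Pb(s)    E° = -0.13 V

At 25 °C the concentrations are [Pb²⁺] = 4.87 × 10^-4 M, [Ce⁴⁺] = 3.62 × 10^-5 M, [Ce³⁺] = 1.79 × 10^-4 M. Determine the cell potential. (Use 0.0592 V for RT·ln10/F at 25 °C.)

1.91 V

The Ce⁴⁺/Ce³⁺ couple has the higher reduction potential and acts as the cathode, so E°_cell = +1.72 − (-0.13) = 1.85 V.
Balancing electrons gives n = 2; the reaction quotient is Q = [Pb²⁺]·[Ce³⁺]^2/[Ce⁴⁺]^2 = 0.0119.
At 25 °C, E = E° − (0.0592/n) log Q = 1.85 − (0.0592/2)(-1.924) = 1.850 + 0.057 = 1.907 V.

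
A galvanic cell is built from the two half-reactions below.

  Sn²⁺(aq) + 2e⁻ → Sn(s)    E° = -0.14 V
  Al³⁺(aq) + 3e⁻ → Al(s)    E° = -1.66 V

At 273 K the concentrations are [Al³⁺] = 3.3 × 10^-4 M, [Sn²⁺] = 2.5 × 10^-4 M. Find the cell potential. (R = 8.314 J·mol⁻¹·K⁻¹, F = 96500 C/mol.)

The Sn²⁺/Sn couple has the higher reduction potential and acts as the cathode, so E°_cell = -0.14 − (-1.66) = 1.52 V.
Balancing electrons gives n = 6; the reaction quotient is Q = [Al³⁺]^2/[Sn²⁺]^3 = 6970.
E = E° − (RT/nF) ln Q = 1.52 − (8.314×273)/(6×96500) × (8.849) = 1.520 − 0.035 = 1.485 V.

1.49 V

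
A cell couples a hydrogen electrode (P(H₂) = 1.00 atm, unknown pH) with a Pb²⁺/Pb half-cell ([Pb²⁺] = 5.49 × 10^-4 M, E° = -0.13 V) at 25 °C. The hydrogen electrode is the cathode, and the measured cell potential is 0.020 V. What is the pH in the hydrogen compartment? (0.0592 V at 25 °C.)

pH = 3.49

E°_cell = 0.13 V and n = 2.
log Q = n(E° − E)/0.0592 = 2×(0.13 − 0.020)/0.0592 = 3.716.
With Q = [Pb²⁺]·P(H₂) / [H⁺]^2, solving for [H⁺] gives log[H⁺] = -3.488, so pH = 3.49.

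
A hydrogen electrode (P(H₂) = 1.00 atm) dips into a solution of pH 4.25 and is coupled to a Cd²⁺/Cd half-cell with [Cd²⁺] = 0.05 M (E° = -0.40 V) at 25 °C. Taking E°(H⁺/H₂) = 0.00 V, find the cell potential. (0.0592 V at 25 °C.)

0.19 V

The hydrogen couple is the cathode, so E°_cell = 0.40 V; n = 2.
[H⁺] = 10^(−4.25) = 5.6 × 10^-5 M, and Q = [Cd²⁺]·P(H₂) / [H⁺]^2 = 1.58 × 10^7.
E = E° − (0.0592/2) log Q = 0.40 − (0.0592/2)(7.199) = 0.187 V.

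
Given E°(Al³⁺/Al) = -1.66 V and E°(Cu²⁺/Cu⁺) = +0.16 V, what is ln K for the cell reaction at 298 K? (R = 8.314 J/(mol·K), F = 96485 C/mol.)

E°_cell = +0.16 − (-1.66) = 1.82 V, with n = 3 electrons transferred.
At equilibrium E = 0, so the Nernst equation gives ln K = nFE°/RT = (3)(96485)(1.82)/((8.314)(298)) = 212.63.

ln K = 212.6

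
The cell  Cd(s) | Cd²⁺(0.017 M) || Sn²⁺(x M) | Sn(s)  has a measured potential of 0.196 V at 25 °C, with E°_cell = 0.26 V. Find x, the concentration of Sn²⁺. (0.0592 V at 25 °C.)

1.2 × 10^-4 M

From the Nernst equation, log Q = n(E° − E)/0.0592 = 2(0.26 − 0.196)/0.0592 = 2.162, so Q = 145.
With Q = [Cd²⁺]/[Sn²⁺] and the known concentrations, [Sn²⁺] in the denominator gives [Sn²⁺] = 1.2 × 10^-4 M.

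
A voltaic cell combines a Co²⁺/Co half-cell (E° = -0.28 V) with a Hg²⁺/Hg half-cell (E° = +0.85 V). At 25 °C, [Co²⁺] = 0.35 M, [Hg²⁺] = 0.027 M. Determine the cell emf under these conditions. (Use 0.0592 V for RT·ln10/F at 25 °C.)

The Hg²⁺/Hg couple has the higher reduction potential and acts as the cathode, so E°_cell = +0.85 − (-0.28) = 1.13 V.
Balancing electrons gives n = 2; the reaction quotient is Q = [Co²⁺]/[Hg²⁺] = 13.0.
At 25 °C, E = E° − (0.0592/n) log Q = 1.13 − (0.0592/2)(1.113) = 1.130 − 0.033 = 1.097 V.

1.10 V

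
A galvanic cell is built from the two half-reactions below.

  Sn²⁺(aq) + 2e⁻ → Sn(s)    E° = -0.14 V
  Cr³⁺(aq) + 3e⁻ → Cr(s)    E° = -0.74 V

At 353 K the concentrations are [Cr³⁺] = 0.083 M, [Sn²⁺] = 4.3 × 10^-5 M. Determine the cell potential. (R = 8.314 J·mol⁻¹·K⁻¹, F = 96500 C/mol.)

The Sn²⁺/Sn couple has the higher reduction potential and acts as the cathode, so E°_cell = -0.14 − (-0.74) = 0.60 V.
Balancing electrons gives n = 6; the reaction quotient is Q = [Cr³⁺]^2/[Sn²⁺]^3 = 8.66 × 10^10.
E = E° − (RT/nF) ln Q = 0.60 − (8.314×353)/(6×96500) × (25.185) = 0.600 − 0.128 = 0.472 V.

0.472 V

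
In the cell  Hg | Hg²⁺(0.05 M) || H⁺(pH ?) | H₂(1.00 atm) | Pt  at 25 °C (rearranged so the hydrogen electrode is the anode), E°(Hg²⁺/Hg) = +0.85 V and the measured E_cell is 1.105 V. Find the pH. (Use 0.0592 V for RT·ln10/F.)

E°_cell = 0.85 V and n = 2.
log Q = n(E° − E)/0.0592 = 2×(0.85 − 1.105)/0.0592 = -8.615.
With Q = [H⁺]^2 / ([Hg²⁺]·P(H₂)), solving for [H⁺] gives log[H⁺] = -4.958, so pH = 4.96.

pH = 4.96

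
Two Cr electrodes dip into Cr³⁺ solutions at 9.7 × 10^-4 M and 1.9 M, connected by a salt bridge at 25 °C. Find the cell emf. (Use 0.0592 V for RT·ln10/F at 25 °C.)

Both half-cells are Cr³⁺/Cr, so E°_cell = 0. The concentrated side is the cathode; the cell reaction moves Cr³⁺ from high to low concentration with n = 3.
Q = [Cr³⁺]_dilute/[Cr³⁺]_conc = 9.7 × 10^-4/1.9 = 5.11 × 10^-4.
E = 0 − (0.0592/3) log Q = −(0.0592/3)(-3.292) = 0.0650 V.

0.065 V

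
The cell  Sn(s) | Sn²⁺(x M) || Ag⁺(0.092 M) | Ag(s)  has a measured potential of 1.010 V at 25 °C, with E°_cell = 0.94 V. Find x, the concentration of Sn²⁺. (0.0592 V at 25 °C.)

From the Nernst equation, log Q = n(E° − E)/0.0592 = 2(0.94 − 1.010)/0.0592 = -2.365, so Q = 0.00432.
With Q = [Sn²⁺]/[Ag⁺]^2 and the known concentrations, [Sn²⁺] in the numerator gives [Sn²⁺] = 3.7 × 10^-5 M.

3.7 × 10^-5 M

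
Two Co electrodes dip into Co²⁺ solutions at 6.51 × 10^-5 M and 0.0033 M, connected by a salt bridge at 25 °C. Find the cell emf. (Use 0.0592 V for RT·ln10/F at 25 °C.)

Both half-cells are Co²⁺/Co, so E°_cell = 0. The concentrated side is the cathode; the cell reaction moves Co²⁺ from high to low concentration with n = 2.
Q = [Co²⁺]_dilute/[Co²⁺]_conc = 6.51 × 10^-5/0.0033 = 0.0197.
E = 0 − (0.0592/2) log Q = −(0.0592/2)(-1.705) = 0.0505 V.

0.050 V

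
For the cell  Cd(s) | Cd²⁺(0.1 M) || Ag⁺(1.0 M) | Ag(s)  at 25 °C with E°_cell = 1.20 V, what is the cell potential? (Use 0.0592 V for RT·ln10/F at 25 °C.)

1.23 V

Balancing electrons gives n = 2; the reaction quotient is Q = [Cd²⁺]/[Ag⁺]^2 = 0.100.
At 25 °C, E = E° − (0.0592/n) log Q = 1.20 − (0.0592/2)(-1.000) = 1.200 + 0.030 = 1.230 V.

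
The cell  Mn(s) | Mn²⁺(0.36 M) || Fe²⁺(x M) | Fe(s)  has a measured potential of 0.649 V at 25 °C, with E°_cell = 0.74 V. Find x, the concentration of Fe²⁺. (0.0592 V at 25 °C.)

3 × 10^-4 M

From the Nernst equation, log Q = n(E° − E)/0.0592 = 2(0.74 − 0.649)/0.0592 = 3.074, so Q = 1190.
With Q = [Mn²⁺]/[Fe²⁺] and the known concentrations, [Fe²⁺] in the denominator gives [Fe²⁺] = 3 × 10^-4 M.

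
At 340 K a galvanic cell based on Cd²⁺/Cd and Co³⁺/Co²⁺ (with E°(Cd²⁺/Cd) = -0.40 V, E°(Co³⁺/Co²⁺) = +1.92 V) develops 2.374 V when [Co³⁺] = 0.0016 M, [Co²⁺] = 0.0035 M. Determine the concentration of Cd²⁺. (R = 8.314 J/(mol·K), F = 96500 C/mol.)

From the Nernst equation, ln Q = nF(E° − E)/RT = 2×96500×(2.32 − 2.374)/(8.314×340) = -3.687, so Q = 0.0250.
With Q = [Cd²⁺]·[Co²⁺]^2/[Co³⁺]^2 and the known concentrations, [Cd²⁺] in the numerator gives [Cd²⁺] = 0.0052 M.

0.0052 M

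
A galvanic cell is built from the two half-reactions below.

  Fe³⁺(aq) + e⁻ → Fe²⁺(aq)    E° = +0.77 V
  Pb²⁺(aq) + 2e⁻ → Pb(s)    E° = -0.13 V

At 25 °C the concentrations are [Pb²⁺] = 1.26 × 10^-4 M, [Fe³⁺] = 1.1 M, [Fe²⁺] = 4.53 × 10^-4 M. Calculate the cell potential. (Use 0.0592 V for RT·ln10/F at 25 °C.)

1.22 V

The Fe³⁺/Fe²⁺ couple has the higher reduction potential and acts as the cathode, so E°_cell = +0.77 − (-0.13) = 0.90 V.
Balancing electrons gives n = 2; the reaction quotient is Q = [Pb²⁺]·[Fe²⁺]^2/[Fe³⁺]^2 = 2.14 × 10^-11.
At 25 °C, E = E° − (0.0592/n) log Q = 0.90 − (0.0592/2)(-10.670) = 0.900 + 0.316 = 1.216 V.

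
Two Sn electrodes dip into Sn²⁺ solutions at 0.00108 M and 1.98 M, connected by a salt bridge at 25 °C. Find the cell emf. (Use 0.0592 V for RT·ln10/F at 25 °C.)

Both half-cells are Sn²⁺/Sn, so E°_cell = 0. The concentrated side is the cathode; the cell reaction moves Sn²⁺ from high to low concentration with n = 2.
Q = [Sn²⁺]_dilute/[Sn²⁺]_conc = 0.00108/1.98 = 5.45 × 10^-4.
E = 0 − (0.0592/2) log Q = −(0.0592/2)(-3.263) = 0.0966 V.

0.097 V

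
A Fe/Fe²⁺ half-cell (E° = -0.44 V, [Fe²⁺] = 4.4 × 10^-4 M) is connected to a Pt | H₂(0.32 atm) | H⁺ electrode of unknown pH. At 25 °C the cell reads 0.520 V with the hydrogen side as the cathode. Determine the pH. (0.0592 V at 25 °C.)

pH = 0.57

E°_cell = 0.44 V and n = 2.
log Q = n(E° − E)/0.0592 = 2×(0.44 − 0.520)/0.0592 = -2.703.
With Q = [Fe²⁺]·P(H₂) / [H⁺]^2, solving for [H⁺] gives log[H⁺] = -0.574, so pH = 0.57.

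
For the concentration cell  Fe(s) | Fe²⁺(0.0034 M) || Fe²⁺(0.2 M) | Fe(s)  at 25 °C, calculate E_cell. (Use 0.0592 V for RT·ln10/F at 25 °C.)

0.052 V

Both half-cells are Fe²⁺/Fe, so E°_cell = 0. The concentrated side is the cathode; the cell reaction moves Fe²⁺ from high to low concentration with n = 2.
Q = [Fe²⁺]_dilute/[Fe²⁺]_conc = 0.0034/0.2 = 0.0170.
E = 0 − (0.0592/2) log Q = −(0.0592/2)(-1.770) = 0.0524 V.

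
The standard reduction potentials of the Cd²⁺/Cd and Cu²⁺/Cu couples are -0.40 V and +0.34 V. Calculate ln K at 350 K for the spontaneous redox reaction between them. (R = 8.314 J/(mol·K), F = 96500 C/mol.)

ln K = 49.1

E°_cell = +0.34 − (-0.40) = 0.74 V, with n = 2 electrons transferred.
At equilibrium E = 0, so the Nernst equation gives ln K = nFE°/RT = (2)(96500)(0.74)/((8.314)(350)) = 49.08.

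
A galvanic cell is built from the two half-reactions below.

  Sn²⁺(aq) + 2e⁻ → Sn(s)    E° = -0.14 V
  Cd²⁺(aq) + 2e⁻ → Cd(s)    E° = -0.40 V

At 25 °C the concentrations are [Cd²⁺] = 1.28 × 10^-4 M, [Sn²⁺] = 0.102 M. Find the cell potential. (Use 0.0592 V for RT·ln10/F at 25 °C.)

The Sn²⁺/Sn couple has the higher reduction potential and acts as the cathode, so E°_cell = -0.14 − (-0.40) = 0.26 V.
Balancing electrons gives n = 2; the reaction quotient is Q = [Cd²⁺]/[Sn²⁺] = 0.00125.
At 25 °C, E = E° − (0.0592/n) log Q = 0.26 − (0.0592/2)(-2.901) = 0.260 + 0.086 = 0.346 V.

0.346 V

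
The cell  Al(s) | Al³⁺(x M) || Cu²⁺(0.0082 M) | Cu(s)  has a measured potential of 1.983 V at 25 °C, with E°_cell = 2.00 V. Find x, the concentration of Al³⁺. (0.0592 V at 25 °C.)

0.0054 M

From the Nernst equation, log Q = n(E° − E)/0.0592 = 6(2.00 − 1.983)/0.0592 = 1.723, so Q = 52.8.
With Q = [Al³⁺]^2/[Cu²⁺]^3 and the known concentrations, [Al³⁺]^2 in the numerator gives [Al³⁺] = 0.0054 M.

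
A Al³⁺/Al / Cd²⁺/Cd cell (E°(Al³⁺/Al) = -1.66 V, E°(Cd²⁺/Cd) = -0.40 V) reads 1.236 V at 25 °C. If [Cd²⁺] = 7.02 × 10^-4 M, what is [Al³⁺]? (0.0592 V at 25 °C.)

From the Nernst equation, log Q = n(E° − E)/0.0592 = 6(1.26 − 1.236)/0.0592 = 2.432, so Q = 271.
With Q = [Al³⁺]^2/[Cd²⁺]^3 and the known concentrations, [Al³⁺]^2 in the numerator gives [Al³⁺] = 3.1 × 10^-4 M.

3.1 × 10^-4 M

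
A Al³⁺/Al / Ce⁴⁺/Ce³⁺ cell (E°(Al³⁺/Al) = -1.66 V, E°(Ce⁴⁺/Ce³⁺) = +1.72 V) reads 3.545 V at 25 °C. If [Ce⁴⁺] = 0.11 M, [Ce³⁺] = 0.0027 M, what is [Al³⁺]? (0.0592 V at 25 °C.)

From the Nernst equation, log Q = n(E° − E)/0.0592 = 3(3.38 − 3.545)/0.0592 = -8.361, so Q = 4.35 × 10^-9.
With Q = [Al³⁺]·[Ce³⁺]^3/[Ce⁴⁺]^3 and the known concentrations, [Al³⁺] in the numerator gives [Al³⁺] = 2.9 × 10^-4 M.

2.9 × 10^-4 M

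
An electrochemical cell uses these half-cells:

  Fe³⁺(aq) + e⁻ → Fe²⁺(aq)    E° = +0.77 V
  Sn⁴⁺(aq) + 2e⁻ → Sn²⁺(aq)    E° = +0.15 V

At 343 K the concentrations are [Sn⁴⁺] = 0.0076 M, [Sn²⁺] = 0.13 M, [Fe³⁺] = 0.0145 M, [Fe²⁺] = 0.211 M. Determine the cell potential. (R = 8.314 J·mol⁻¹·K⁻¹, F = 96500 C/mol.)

0.583 V

The Fe³⁺/Fe²⁺ couple has the higher reduction potential and acts as the cathode, so E°_cell = +0.77 − (+0.15) = 0.62 V.
Balancing electrons gives n = 2; the reaction quotient is Q = [Sn⁴⁺]·[Fe²⁺]^2/([Sn²⁺]·[Fe³⁺]^2) = 12.4.
E = E° − (RT/nF) ln Q = 0.62 − (8.314×343)/(2×96500) × (2.516) = 0.620 − 0.037 = 0.583 V.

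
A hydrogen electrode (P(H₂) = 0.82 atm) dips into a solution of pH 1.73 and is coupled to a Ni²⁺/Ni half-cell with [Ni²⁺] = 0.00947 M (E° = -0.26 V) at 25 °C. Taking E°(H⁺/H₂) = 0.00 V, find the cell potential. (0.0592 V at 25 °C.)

0.22 V

The hydrogen couple is the cathode, so E°_cell = 0.26 V; n = 2.
[H⁺] = 10^(−1.73) = 0.019 M, and Q = [Ni²⁺]·P(H₂) / [H⁺]^2 = 22.4.
E = E° − (0.0592/2) log Q = 0.26 − (0.0592/2)(1.350) = 0.220 V.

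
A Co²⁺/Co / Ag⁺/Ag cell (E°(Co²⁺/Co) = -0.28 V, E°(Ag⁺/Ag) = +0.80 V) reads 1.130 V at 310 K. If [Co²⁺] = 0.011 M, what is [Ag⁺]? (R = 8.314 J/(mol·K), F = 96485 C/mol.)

From the Nernst equation, ln Q = nF(E° − E)/RT = 2×96485×(1.08 − 1.130)/(8.314×310) = -3.744, so Q = 0.0237.
With Q = [Co²⁺]/[Ag⁺]^2 and the known concentrations, [Ag⁺]^2 in the denominator gives [Ag⁺] = 0.68 M.

0.68 M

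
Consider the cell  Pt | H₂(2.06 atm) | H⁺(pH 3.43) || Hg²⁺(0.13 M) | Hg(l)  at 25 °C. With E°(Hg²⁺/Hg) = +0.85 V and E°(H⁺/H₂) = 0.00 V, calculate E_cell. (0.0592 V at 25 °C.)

The Hg²⁺/Hg couple is the cathode, so E°_cell = 0.85 V; n = 2.
[H⁺] = 10^(−3.43) = 3.7 × 10^-4 M, and Q = [H⁺]^2 / ([Hg²⁺]·P(H₂)) = 5.15 × 10^-7.
E = E° − (0.0592/2) log Q = 0.85 − (0.0592/2)(-6.288) = 1.036 V.

1.04 V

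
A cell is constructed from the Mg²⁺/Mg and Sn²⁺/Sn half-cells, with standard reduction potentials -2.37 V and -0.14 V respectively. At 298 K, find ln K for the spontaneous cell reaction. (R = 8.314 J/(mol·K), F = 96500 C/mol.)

E°_cell = -0.14 − (-2.37) = 2.23 V, with n = 2 electrons transferred.
At equilibrium E = 0, so the Nernst equation gives ln K = nFE°/RT = (2)(96500)(2.23)/((8.314)(298)) = 173.71.

ln K = 173.7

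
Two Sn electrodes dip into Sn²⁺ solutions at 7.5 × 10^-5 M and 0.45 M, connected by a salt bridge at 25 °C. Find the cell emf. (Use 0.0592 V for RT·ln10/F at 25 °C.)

Both half-cells are Sn²⁺/Sn, so E°_cell = 0. The concentrated side is the cathode; the cell reaction moves Sn²⁺ from high to low concentration with n = 2.
Q = [Sn²⁺]_dilute/[Sn²⁺]_conc = 7.5 × 10^-5/0.45 = 1.67 × 10^-4.
E = 0 − (0.0592/2) log Q = −(0.0592/2)(-3.778) = 0.1118 V.

0.11 V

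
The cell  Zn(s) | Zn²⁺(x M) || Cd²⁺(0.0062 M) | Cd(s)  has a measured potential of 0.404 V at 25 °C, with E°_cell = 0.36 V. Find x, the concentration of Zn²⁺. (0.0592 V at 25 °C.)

2 × 10^-4 M

From the Nernst equation, log Q = n(E° − E)/0.0592 = 2(0.36 − 0.404)/0.0592 = -1.486, so Q = 0.0326.
With Q = [Zn²⁺]/[Cd²⁺] and the known concentrations, [Zn²⁺] in the numerator gives [Zn²⁺] = 2 × 10^-4 M.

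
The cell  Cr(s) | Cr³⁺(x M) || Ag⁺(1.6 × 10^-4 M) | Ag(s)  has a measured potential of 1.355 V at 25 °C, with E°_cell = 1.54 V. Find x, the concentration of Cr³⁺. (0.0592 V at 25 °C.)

0.0097 M

From the Nernst equation, log Q = n(E° − E)/0.0592 = 3(1.54 − 1.355)/0.0592 = 9.375, so Q = 2.37 × 10^9.
With Q = [Cr³⁺]/[Ag⁺]^3 and the known concentrations, [Cr³⁺] in the numerator gives [Cr³⁺] = 0.0097 M.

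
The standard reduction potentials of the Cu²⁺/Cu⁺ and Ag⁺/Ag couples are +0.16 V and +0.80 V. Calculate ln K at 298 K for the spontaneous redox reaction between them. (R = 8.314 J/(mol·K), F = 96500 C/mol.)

ln K = 24.9

E°_cell = +0.80 − (+0.16) = 0.64 V, with n = 1 electron transferred.
At equilibrium E = 0, so the Nernst equation gives ln K = nFE°/RT = (1)(96500)(0.64)/((8.314)(298)) = 24.93.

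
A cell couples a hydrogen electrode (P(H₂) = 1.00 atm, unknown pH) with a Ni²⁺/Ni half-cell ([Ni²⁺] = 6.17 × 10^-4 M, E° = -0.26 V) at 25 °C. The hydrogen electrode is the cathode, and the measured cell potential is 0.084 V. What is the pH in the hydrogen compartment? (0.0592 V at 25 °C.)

pH = 4.58

E°_cell = 0.26 V and n = 2.
log Q = n(E° − E)/0.0592 = 2×(0.26 − 0.084)/0.0592 = 5.946.
With Q = [Ni²⁺]·P(H₂) / [H⁺]^2, solving for [H⁺] gives log[H⁺] = -4.578, so pH = 4.58.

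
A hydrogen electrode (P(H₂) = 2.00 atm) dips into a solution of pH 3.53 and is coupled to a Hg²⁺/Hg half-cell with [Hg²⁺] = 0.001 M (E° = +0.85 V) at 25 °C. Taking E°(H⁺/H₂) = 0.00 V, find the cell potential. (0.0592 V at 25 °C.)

0.98 V

The Hg²⁺/Hg couple is the cathode, so E°_cell = 0.85 V; n = 2.
[H⁺] = 10^(−3.53) = 3 × 10^-4 M, and Q = [H⁺]^2 / ([Hg²⁺]·P(H₂)) = 4.35 × 10^-5.
E = E° − (0.0592/2) log Q = 0.85 − (0.0592/2)(-4.361) = 0.979 V.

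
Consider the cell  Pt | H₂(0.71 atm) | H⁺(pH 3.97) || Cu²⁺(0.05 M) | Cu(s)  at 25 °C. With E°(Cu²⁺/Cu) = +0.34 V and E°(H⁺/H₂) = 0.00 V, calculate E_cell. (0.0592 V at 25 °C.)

0.53 V

The Cu²⁺/Cu couple is the cathode, so E°_cell = 0.34 V; n = 2.
[H⁺] = 10^(−3.97) = 1.1 × 10^-4 M, and Q = [H⁺]^2 / ([Cu²⁺]·P(H₂)) = 3.23 × 10^-7.
E = E° − (0.0592/2) log Q = 0.34 − (0.0592/2)(-6.490) = 0.532 V.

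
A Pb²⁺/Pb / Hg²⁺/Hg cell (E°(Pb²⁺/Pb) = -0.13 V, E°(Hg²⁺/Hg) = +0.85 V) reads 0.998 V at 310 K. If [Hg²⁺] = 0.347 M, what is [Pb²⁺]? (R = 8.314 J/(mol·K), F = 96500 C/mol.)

From the Nernst equation, ln Q = nF(E° − E)/RT = 2×96500×(0.98 − 0.998)/(8.314×310) = -1.348, so Q = 0.260.
With Q = [Pb²⁺]/[Hg²⁺] and the known concentrations, [Pb²⁺] in the numerator gives [Pb²⁺] = 0.09 M.

0.09 M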